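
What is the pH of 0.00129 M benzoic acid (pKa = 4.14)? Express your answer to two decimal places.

pH = 3.57

C6H5COOH ⇌ C6H5COO- + H+
Ka = 10^(−4.14) = 7.24 × 10^-5
From the ICE table, Ka = [H+]²/(0.00129 − [H+]) = 7.24 × 10^-5.
[H+] is not negligible relative to C₀; solve [H+]² + 7.24e-05·[H+] − 9.34e-08 = 0.
[H+] = (−Ka + √(Ka² + 4·Ka·C₀))/2 = 2.72 × 10^-4 M
pH = −log(2.72 × 10^-4) = 3.57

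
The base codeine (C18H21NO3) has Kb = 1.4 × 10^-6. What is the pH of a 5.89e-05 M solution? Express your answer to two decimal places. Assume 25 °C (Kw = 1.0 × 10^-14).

C18H21NO3 + H2O ⇌ C18H22NO3+ + OH-
From the ICE table, Kb = x²/(5.89e-05 − x) = 1.4 × 10^-6.
Here C₀/Kb ≈ 42.1, so the small-x approximation fails. Use the quadratic:
x = [−1.4e-06 + √(1.4e-06² + 3.3e-10)]/2 = 8.41 × 10^-6 M
pOH = −log(8.41 × 10^-6) = 5.08; pH = 14.00 − 5.08 = 8.92

pH = 8.92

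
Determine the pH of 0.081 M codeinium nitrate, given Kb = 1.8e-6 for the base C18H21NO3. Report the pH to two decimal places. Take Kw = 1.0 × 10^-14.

C18H22NO3+ is the conjugate acid of the weak base C18H21NO3.
Ka = Kw/Kb = 1.0×10^-14 / 1.8 × 10^-6 = 5.56 × 10^-9
Ka = [H+]²/(0.081 − [H+]) = 5.56 × 10^-9
Neglecting [H+] in the denominator: [H+] = √(5.56 × 10^-9 × 0.081) = 2.12 × 10^-5 M
Check: 0.026% ionized — well under 5%, approximation valid.
pH = −log[H+] = −log(2.12 × 10^-5) = 4.67

pH = 4.67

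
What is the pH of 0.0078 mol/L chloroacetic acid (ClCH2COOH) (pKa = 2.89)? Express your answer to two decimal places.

ClCH2COOH ⇌ ClCH2COO- + H+
Ka = 10^(−2.89) = 1.29 × 10^-3
Let x = [H+] at equilibrium. Ka = x²/(0.0078 − x).
Here C₀/Ka ≈ 6.05, so the small-x approximation fails. Use the quadratic:
x = [−0.00129 + √(0.00129² + 4.02e-05)]/2 = 2.59 × 10^-3 M
pH = −log[H+] = −log(2.59 × 10^-3) = 2.59

pH = 2.59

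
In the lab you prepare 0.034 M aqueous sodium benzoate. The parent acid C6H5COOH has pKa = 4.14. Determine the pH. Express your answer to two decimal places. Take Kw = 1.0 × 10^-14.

pH = 8.34

C6H5COO- is the conjugate base of the weak acid C6H5COOH.
Ka = 10^(−4.14) = 7.24 × 10^-5
Kb = Kw/Ka = 1.0×10^-14 / 7.24 × 10^-5 = 1.38 × 10^-10
Kb = [OH-]²/(0.034 − [OH-]) = 1.38 × 10^-10
Assume [OH-] ≪ 0.034: [OH-] ≈ √(1.38 × 10^-10 × 0.034) = 2.17 × 10^-6 M
pOH = 5.66, so pH = 14.00 − pOH = 8.34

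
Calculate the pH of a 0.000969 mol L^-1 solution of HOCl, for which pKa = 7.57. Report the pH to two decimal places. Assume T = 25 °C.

HOCl ⇌ OCl- + H+
Ka = 10^(−7.57) = 2.69 × 10^-8
From the ICE table, Ka = [H+]²/(0.000969 − [H+]) = 2.69 × 10^-8.
Assume [H+] ≪ 0.000969: [H+] ≈ √(2.69 × 10^-8 × 0.000969) = 5.11 × 10^-6 M
([H+]/C₀ = 0.53% < 5%, so the approximation holds.)
pH = −log(5.11 × 10^-6) = 5.29

pH = 5.29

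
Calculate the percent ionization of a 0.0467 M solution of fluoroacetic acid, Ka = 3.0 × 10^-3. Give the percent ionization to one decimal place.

22.3%

FCH2COOH ⇌ FCH2COO- + H+; let x = [H+] at equilibrium.
Solve x² + 0.003x − 0.00014 = 0 → x = 1.04 × 10^-2 M
Fraction ionized = 1.04 × 10^-2 / 0.0467 = 0.2227 → 22.3%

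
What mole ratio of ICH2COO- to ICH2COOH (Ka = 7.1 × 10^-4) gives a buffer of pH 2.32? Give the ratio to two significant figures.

pKa = -log(7.1 × 10^-4) = 3.149
pH = pKa + log(r) ⇒ log(r) = 2.32 − 3.149 = -0.829
r = [ICH2COO-]/[ICH2COOH] = 10^(-0.829) = 0.148

ratio = 0.15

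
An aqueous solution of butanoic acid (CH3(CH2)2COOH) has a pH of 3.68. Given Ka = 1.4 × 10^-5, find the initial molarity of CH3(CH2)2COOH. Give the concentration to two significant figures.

C₀ = 3.3 × 10^-3 M

[H+] = 10^(-3.68) = 2.09 × 10^-4 M = x
Ka = x²/(C₀ − x) ⇒ C₀ = x + x²/Ka
C₀ = 2.09 × 10^-4 + (2.09 × 10^-4)²/(1.4 × 10^-5) = 3.33 × 10^-3 M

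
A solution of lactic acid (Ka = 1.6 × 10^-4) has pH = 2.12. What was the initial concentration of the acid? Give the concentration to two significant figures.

[H+] = 10^(-2.12) = 7.59 × 10^-3 M = x
Ka = x²/(C₀ − x) ⇒ C₀ = x + x²/Ka
C₀ = 7.59 × 10^-3 + (7.59 × 10^-3)²/(1.6 × 10^-4) = 3.68 × 10^-1 M

C₀ = 3.7 × 10^-1 M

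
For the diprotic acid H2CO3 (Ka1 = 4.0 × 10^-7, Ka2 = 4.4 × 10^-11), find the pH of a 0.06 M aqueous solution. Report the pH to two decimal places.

pH = 3.81

Since Ka1 ≫ Ka2, the first ionization dominates [H+].
Ka1 = x²/(0.06 − x) = 4.0 × 10^-7
x ≈ √(4.0 × 10^-7 × 0.06) = 1.55 × 10^-4 M
pH = −log(1.55 × 10^-4) = 3.81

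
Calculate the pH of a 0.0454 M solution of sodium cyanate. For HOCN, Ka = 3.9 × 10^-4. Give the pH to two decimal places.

OCN- is the conjugate base of the weak acid HOCN.
Kb = Kw/Ka = 1.0×10^-14 / 3.9 × 10^-4 = 2.56 × 10^-11
Let x = [OH-] at equilibrium. Kb = x²/(0.0454 − x).
Assume x ≪ 0.0454: x ≈ √(2.56 × 10^-11 × 0.0454) = 1.08 × 10^-6 M
(x/C₀ = 0.0024% < 5%, so the approximation holds.)
pOH = 5.97, so pH = 14.00 − pOH = 8.03

pH = 8.03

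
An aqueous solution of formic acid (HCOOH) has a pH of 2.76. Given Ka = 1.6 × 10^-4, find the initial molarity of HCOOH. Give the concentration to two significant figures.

[H+] = 10^(-2.76) = 1.74 × 10^-3 M = x
Ka = x²/(C₀ − x) ⇒ C₀ = x + x²/Ka
C₀ = 1.74 × 10^-3 + (1.74 × 10^-3)²/(1.6 × 10^-4) = 2.07 × 10^-2 M

C₀ = 2.1 × 10^-2 M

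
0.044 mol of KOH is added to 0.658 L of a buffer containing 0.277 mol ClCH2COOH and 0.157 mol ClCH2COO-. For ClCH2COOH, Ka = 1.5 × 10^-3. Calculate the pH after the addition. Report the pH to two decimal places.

After neutralization: n(ClCH2COOH) = 0.233 mol, n(ClCH2COO-) = 0.201 mol.
pKa = −log(1.5 × 10^-3) = 2.824
pH = pKa + log([A⁻]/[HA]) = 2.824 + log(0.201/0.233) = 2.824 -0.064

pH = 2.76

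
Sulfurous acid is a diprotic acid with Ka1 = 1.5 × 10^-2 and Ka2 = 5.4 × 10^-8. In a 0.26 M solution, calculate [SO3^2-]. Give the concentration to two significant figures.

First ionization gives [H+] ≈ [HSO3-] = 5.54 × 10^-2 M.
Second step: Ka2 = [H+][SO3^2-]/[HSO3-] ≈ [SO3^2-] (since [H+] ≈ [HSO3-]).
So [SO3^2-] ≈ Ka2.

5.4 × 10^-8 M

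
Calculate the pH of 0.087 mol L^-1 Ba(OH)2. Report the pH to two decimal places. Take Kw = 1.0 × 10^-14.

Ba(OH)2 is a strong base (each formula unit releases 2 OH-); [OH-] = 0.174 M.
pOH = -log(0.174) = 0.76
pH = 14.00 - 0.76 = 13.24

pH = 13.24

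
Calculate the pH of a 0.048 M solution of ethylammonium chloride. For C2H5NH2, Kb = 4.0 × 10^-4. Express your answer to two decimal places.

pH = 5.96

C2H5NH3+ is the conjugate acid of the weak base C2H5NH2.
Ka = Kw/Kb = 1.0×10^-14 / 4.0 × 10^-4 = 2.50 × 10^-11
Let x = [H+] at equilibrium. Ka = x²/(0.048 − x).
Neglecting x in the denominator: x = √(2.50 × 10^-11 × 0.048) = 1.10 × 10^-6 M
pH = −log(1.10 × 10^-6) = 5.96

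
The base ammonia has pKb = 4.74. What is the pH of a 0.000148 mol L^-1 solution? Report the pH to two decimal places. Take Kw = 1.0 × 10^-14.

NH3 + H2O ⇌ NH4+ + OH-
Kb = 10^(−4.74) = 1.82 × 10^-5
Kb = x²/(0.000148 − x) = 1.82 × 10^-5
The 5% rule fails; solving x² + Kb·x − Kb·C₀ = 0 exactly:
x = (−Kb + √(Kb² + 4·Kb·C₀))/2 = 4.36 × 10^-5 M
pOH = −log(4.36 × 10^-5) = 4.36; pH = 14.00 − 4.36 = 9.64

pH = 9.64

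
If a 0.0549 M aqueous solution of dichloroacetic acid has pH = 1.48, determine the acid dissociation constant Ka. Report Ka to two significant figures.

[H+] = 10^(-1.48) = 3.31 × 10^-2 M
At equilibrium [HA] = 0.0549 − 3.31 × 10^-2 = 2.18 × 10^-2 M
Ka = [H+][A-]/[HA] = (3.31 × 10^-2)² / 2.18 × 10^-2 = 5.0 × 10^-2

Ka = 5.0 × 10^-2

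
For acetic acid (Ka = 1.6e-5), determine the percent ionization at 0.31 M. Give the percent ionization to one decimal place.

0.7%

CH3COOH ⇌ CH3COO- + H+; let x = [H+] at equilibrium.
x ≈ √(Ka·C₀) = √(1.6 × 10^-5 × 0.31) = 2.23 × 10^-3 M
Fraction ionized = 2.23 × 10^-3 / 0.31 = 0.0072 → 0.7%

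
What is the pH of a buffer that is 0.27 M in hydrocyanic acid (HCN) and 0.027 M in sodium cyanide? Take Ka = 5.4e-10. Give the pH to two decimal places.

pKa = −log(5.4 × 10^-10) = 9.268
Henderson–Hasselbalch: pH = pKa + log([CN-]/[HCN]) = 9.268 + log(0.027/0.27)
pH = 9.268 + (-1.000) = 8.27

pH = 8.27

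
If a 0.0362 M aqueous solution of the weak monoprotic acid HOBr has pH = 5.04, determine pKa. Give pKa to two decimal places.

pKa = 8.64

[H+] = 10^(-5.04) = 9.12 × 10^-6 M
At equilibrium [HA] = 0.0362 − 9.12 × 10^-6 = 3.62 × 10^-2 M
Ka = [H+][A-]/[HA] = (9.12 × 10^-6)² / 3.62 × 10^-2 = 2.30 × 10^-9
pKa = -log(2.30 × 10^-9) = 8.64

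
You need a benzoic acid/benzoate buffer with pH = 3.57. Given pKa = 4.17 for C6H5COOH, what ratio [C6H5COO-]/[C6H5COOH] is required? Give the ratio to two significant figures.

ratio = 0.25

pH = pKa + log(r) ⇒ log(r) = 3.57 − 4.17 = -0.60
r = [C6H5COO-]/[C6H5COOH] = 10^(-0.60) = 0.251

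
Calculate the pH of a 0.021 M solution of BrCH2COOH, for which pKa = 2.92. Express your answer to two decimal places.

BrCH2COOH ⇌ BrCH2COO- + H+
Ka = 10^(−2.92) = 1.20 × 10^-3
From the ICE table, Ka = [H+]²/(0.021 − [H+]) = 1.20 × 10^-3.
[H+] is not negligible relative to C₀; solve [H+]² + 0.0012·[H+] − 2.52e-05 = 0.
[H+] = [−0.0012 + √(0.0012² + 0.000101)]/2 = 4.46 × 10^-3 M
pH = −log(4.46 × 10^-3) = 2.35

pH = 2.35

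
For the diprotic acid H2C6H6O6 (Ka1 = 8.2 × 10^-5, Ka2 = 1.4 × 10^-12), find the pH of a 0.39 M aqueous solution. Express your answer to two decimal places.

pH = 2.25

Since Ka1 ≫ Ka2, the first ionization dominates [H+].
Ka1 = x²/(0.39 − x) = 8.2 × 10^-5
x ≈ √(8.2 × 10^-5 × 0.39) = 5.66 × 10^-3 M
pH = −log(5.66 × 10^-3) = 2.25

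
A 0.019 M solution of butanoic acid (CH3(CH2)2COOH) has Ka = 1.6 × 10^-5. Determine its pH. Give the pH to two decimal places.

CH3(CH2)2COOH ⇌ CH3(CH2)2COO- + H+
From the ICE table, Ka = x²/(0.019 − x) = 1.6 × 10^-5.
Since Ka ≪ C₀, x ≈ √(Ka·C₀) = 5.51 × 10^-4 M.
pH = −log[H+] = −log(5.51 × 10^-4) = 3.26

pH = 3.26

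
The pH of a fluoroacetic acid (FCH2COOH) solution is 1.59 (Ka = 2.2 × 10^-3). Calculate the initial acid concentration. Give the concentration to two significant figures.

[H+] = 10^(-1.59) = 2.57 × 10^-2 M = x
Ka = x²/(C₀ − x) ⇒ C₀ = x + x²/Ka
C₀ = 2.57 × 10^-2 + (2.57 × 10^-2)²/(2.2 × 10^-3) = 3.26 × 10^-1 M

C₀ = 3.3 × 10^-1 M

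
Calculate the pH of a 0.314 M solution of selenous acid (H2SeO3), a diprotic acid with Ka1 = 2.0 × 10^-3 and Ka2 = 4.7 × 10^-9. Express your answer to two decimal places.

Ka1 ≫ Ka2, so treat the first dissociation as the only significant source of H+.
Ka1 = x²/(0.314 − x) = 2.0 × 10^-3
Solving the quadratic: x = (−Ka1 + √(Ka1² + 4·Ka1·C₀))/2 = 2.41 × 10^-2 M
pH = −log(2.41 × 10^-2) = 1.62

pH = 1.62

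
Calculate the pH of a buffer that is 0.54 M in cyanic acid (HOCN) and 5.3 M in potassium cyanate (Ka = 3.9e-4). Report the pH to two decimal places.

pKa = −log(3.9 × 10^-4) = 3.409
pH = pKa + log([A⁻]/[HA]) = 3.409 + log(5.3/0.54)
pH = 3.409 + (+0.992) = 4.40

pH = 4.40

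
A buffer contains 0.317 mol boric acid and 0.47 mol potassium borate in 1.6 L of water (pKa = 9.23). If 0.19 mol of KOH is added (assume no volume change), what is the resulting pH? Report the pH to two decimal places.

After neutralization: n(B(OH)3) = 0.127 mol, n(B(OH)4-) = 0.66 mol.
pH = pKa + log(n_B(OH)4-/n_B(OH)3) = 9.23 + log(0.66/0.127) = 9.23 + (+0.716)

pH = 9.95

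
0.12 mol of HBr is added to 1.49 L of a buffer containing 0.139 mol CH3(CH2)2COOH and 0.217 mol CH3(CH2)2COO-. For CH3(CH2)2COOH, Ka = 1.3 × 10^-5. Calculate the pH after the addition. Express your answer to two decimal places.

After neutralization: n(CH3(CH2)2COOH) = 0.259 mol, n(CH3(CH2)2COO-) = 0.097 mol.
pKa = −log(1.3 × 10^-5) = 4.886
Henderson–Hasselbalch with mole ratio 0.097/0.259: pH = 4.886 + (-0.427)

pH = 4.46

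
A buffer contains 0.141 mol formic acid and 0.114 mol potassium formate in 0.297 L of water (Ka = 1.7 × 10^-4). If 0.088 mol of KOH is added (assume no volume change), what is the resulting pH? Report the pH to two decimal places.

After neutralization: n(HCOOH) = 0.053 mol, n(HCOO-) = 0.202 mol.
pKa = −log(1.7 × 10^-4) = 3.770
pH = pKa + log(n_HCOO-/n_HCOOH) = 3.770 + log(0.202/0.053) = 3.770 + (+0.581)

pH = 4.35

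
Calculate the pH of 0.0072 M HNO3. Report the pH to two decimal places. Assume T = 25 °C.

HNO3 is a strong acid and dissociates completely, so [H+] = 0.0072 M.
pH = -log(0.0072) = 2.14

pH = 2.14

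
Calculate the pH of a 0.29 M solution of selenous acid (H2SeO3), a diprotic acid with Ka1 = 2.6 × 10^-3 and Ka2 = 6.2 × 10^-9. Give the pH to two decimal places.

pH = 1.58

Ka1 ≫ Ka2, so treat the first dissociation as the only significant source of H+.
Ka1 = x²/(0.29 − x) = 2.6 × 10^-3
Solving the quadratic: x = (−Ka1 + √(Ka1² + 4·Ka1·C₀))/2 = 2.62 × 10^-2 M
pH = −log(2.62 × 10^-2) = 1.58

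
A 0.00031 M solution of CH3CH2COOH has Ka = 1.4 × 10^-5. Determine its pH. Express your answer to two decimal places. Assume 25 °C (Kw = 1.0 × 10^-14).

pH = 4.23

CH3CH2COOH ⇌ CH3CH2COO- + H+
From the ICE table, Ka = [H+]²/(0.00031 − [H+]) = 1.4 × 10^-5.
Here C₀/Ka ≈ 22.1, so the small-[H+] approximation fails. Use the quadratic:
[H+] = (−Ka + √(Ka² + 4·Ka·C₀))/2 = 5.92 × 10^-5 M
pH = −log[H+] = −log(5.92 × 10^-5) = 4.23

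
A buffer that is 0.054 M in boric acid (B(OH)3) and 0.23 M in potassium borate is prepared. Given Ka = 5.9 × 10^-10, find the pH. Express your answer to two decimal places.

pH = 9.86

pKa = −log(5.9 × 10^-10) = 9.229
Henderson–Hasselbalch: pH = pKa + log([B(OH)4-]/[B(OH)3]) = 9.229 + log(0.23/0.054)
pH = 9.229 + (+0.629) = 9.86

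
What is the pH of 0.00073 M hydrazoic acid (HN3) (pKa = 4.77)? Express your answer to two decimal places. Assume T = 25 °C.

pH = 3.99

HN3 ⇌ N3- + H+
Ka = 10^(−4.77) = 1.70 × 10^-5
Ka = [H+]²/(0.00073 − [H+]) = 1.70 × 10^-5
[H+] is not negligible relative to C₀; solve [H+]² + 1.7e-05·[H+] − 1.24e-08 = 0.
[H+] = [−1.7e-05 + √(1.7e-05² + 4.96e-08)]/2 = 1.03 × 10^-4 M
pH = −log[H+] = −log(1.03 × 10^-4) = 3.99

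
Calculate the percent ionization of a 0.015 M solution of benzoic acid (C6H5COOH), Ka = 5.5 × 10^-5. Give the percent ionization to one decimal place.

5.9%

C6H5COOH ⇌ C6H5COO- + H+; let x = [H+] at equilibrium.
Ka = x²/(C₀ − x); solving the quadratic gives x = 8.81 × 10^-4 M.
Fraction ionized = 8.81 × 10^-4 / 0.015 = 0.0587 → 5.9%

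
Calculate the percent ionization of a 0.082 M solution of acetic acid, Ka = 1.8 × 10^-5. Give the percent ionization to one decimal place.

1.5%

CH3COOH ⇌ CH3COO- + H+; let x = [H+] at equilibrium.
x ≈ √(Ka·C₀) = √(1.8 × 10^-5 × 0.082) = 1.21 × 10^-3 M
Fraction ionized = 1.21 × 10^-3 / 0.082 = 0.0148 → 1.5%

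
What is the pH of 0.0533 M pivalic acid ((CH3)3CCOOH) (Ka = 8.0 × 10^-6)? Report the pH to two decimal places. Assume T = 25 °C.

(CH3)3CCOOH ⇌ (CH3)3CCOO- + H+
From the ICE table, Ka = [H+]²/(0.0533 − [H+]) = 8.0 × 10^-6.
Assume [H+] ≪ 0.0533: [H+] ≈ √(8.0 × 10^-6 × 0.0533) = 6.53 × 10^-4 M
([H+]/C₀ = 1.2% < 5%, so the approximation holds.)
pH = −log[H+] = −log(6.53 × 10^-4) = 3.19

pH = 3.19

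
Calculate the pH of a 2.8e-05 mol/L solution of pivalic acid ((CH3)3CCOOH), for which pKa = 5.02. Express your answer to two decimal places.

pH = 4.91

(CH3)3CCOOH ⇌ (CH3)3CCOO- + H+
Ka = 10^(−5.02) = 9.55 × 10^-6
From the ICE table, Ka = x²/(2.8e-05 − x) = 9.55 × 10^-6.
Here C₀/Ka ≈ 2.93, so the small-x approximation fails. Use the quadratic:
x = [−9.55e-06 + √(9.55e-06² + 1.07e-09)]/2 = 1.23 × 10^-5 M
pH = −log[H+] = −log(1.23 × 10^-5) = 4.91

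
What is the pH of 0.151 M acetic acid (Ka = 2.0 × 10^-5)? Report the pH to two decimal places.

CH3COOH ⇌ CH3COO- + H+
Ka = [H+]²/(0.151 − [H+]) = 2.0 × 10^-5
Assume [H+] ≪ 0.151: [H+] ≈ √(2.0 × 10^-5 × 0.151) = 1.74 × 10^-3 M
([H+]/C₀ = 1.2% < 5%, so the approximation holds.)
pH = −log(1.74 × 10^-3) = 2.76

pH = 2.76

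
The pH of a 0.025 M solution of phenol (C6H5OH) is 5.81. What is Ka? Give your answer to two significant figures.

Ka = 9.6 × 10^-11

[H+] = 10^(-5.81) = 1.55 × 10^-6 M
At equilibrium [HA] = 0.025 − 1.55 × 10^-6 = 2.50 × 10^-2 M
Ka = [H+][A-]/[HA] = (1.55 × 10^-6)² / 2.50 × 10^-2 = 9.6 × 10^-11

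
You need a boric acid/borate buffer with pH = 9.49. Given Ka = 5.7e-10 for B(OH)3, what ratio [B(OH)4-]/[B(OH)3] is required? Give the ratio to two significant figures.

pKa = -log(5.7 × 10^-10) = 9.244
pH = pKa + log(r) ⇒ log(r) = 9.49 − 9.244 = +0.246
r = [B(OH)4-]/[B(OH)3] = 10^(+0.246) = 1.76

ratio = 1.8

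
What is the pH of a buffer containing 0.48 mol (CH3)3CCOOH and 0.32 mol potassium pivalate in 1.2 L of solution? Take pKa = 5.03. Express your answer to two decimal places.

pH = 4.85

pH = pKa + log([A⁻]/[HA]) = 5.03 + log(0.32/0.48)
pH = 5.03 + (-0.176) = 4.85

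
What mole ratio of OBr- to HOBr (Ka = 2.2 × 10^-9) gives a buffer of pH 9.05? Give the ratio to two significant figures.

pKa = -log(2.2 × 10^-9) = 8.658
pH = pKa + log(r) ⇒ log(r) = 9.05 − 8.658 = +0.392
r = [OBr-]/[HOBr] = 10^(+0.392) = 2.47

ratio = 2.5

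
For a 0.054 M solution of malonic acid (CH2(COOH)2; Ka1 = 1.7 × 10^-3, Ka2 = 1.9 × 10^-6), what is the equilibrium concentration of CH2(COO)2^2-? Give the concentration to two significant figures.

First ionization gives [H+] ≈ [CH2(COOH)COO-] = 8.77 × 10^-3 M.
Second step: Ka2 = [H+][CH2(COO)2^2-]/[CH2(COOH)COO-] ≈ [CH2(COO)2^2-] (since [H+] ≈ [CH2(COOH)COO-]).
So [CH2(COO)2^2-] ≈ Ka2.

1.9 × 10^-6 M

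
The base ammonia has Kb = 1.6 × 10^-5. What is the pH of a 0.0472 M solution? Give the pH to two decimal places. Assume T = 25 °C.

pH = 10.94

NH3 + H2O ⇌ NH4+ + OH-
From the ICE table, Kb = [OH-]²/(0.0472 − [OH-]) = 1.6 × 10^-5.
Neglecting [OH-] in the denominator: [OH-] = √(1.6 × 10^-5 × 0.0472) = 8.69 × 10^-4 M
Check: 1.8% ionized — well under 5%, approximation valid.
pOH = 3.06, so pH = 14.00 − pOH = 10.94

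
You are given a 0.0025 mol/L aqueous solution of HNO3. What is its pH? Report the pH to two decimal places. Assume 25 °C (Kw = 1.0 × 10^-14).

HNO3 is a strong acid and dissociates completely, so [H+] = 0.0025 M.
pH = -log(0.0025) = 2.60

pH = 2.60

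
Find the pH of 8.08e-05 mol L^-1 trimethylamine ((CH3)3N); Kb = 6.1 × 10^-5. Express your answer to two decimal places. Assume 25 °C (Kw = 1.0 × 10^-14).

pH = 9.66

(CH3)3N + H2O ⇌ (CH3)3NH+ + OH-
From the ICE table, Kb = x²/(8.08e-05 − x) = 6.1 × 10^-5.
The 5% rule fails; solving x² + Kb·x − Kb·C₀ = 0 exactly:
x = (−Kb + √(Kb² + 4·Kb·C₀))/2 = 4.60 × 10^-5 M
pOH = 4.34, so pH = 14.00 − pOH = 9.66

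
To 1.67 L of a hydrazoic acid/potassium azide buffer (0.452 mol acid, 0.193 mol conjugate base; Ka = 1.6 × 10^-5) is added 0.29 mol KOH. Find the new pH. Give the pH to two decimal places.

pH = 5.27

OH- converts HN3 to N3-: HN3 → 0.162 mol, N3- → 0.483 mol.
pKa = −log(1.6 × 10^-5) = 4.796
pH = pKa + log(n_N3-/n_HN3) = 4.796 + log(0.483/0.162) = 4.796 + (+0.474)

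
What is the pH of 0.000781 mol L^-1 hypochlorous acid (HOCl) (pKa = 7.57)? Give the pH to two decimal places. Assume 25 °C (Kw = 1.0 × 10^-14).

HOCl ⇌ OCl- + H+
Ka = 10^(−7.57) = 2.69 × 10^-8
From the ICE table, Ka = [H+]²/(0.000781 − [H+]) = 2.69 × 10^-8.
Neglecting [H+] in the denominator: [H+] = √(2.69 × 10^-8 × 0.000781) = 4.58 × 10^-6 M
pH = −log(4.58 × 10^-6) = 5.34

pH = 5.34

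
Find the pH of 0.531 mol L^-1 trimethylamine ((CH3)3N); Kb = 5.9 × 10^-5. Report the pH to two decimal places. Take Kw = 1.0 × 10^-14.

(CH3)3N + H2O ⇌ (CH3)3NH+ + OH-
Kb = [OH-]²/(0.531 − [OH-]) = 5.9 × 10^-5
Assume [OH-] ≪ 0.531: [OH-] ≈ √(5.9 × 10^-5 × 0.531) = 5.60 × 10^-3 M
([OH-]/C₀ = 1.1% < 5%, so the approximation holds.)
pOH = 2.25, so pH = 14.00 − pOH = 11.75

pH = 11.75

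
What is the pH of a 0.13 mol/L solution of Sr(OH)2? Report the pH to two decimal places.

Sr(OH)2 is a strong base (each formula unit releases 2 OH-); [OH-] = 0.26 M.
pOH = -log(0.26) = 0.59
pH = 14.00 - 0.59 = 13.41

pH = 13.41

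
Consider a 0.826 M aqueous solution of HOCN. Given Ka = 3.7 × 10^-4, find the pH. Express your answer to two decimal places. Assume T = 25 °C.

HOCN ⇌ OCN- + H+
Ka = [H+]²/(0.826 − [H+]) = 3.7 × 10^-4
Assume [H+] ≪ 0.826: [H+] ≈ √(3.7 × 10^-4 × 0.826) = 1.75 × 10^-2 M
pH = −log(1.75 × 10^-2) = 1.76

pH = 1.76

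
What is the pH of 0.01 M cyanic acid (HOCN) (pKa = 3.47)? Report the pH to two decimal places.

pH = 2.77

HOCN ⇌ OCN- + H+
Ka = 10^(−3.47) = 3.39 × 10^-4
From the ICE table, Ka = x²/(0.01 − x) = 3.39 × 10^-4.
Here C₀/Ka ≈ 29.5, so the small-x approximation fails. Use the quadratic:
x = [−0.000339 + √(0.000339² + 1.36e-05)]/2 = 1.68 × 10^-3 M
pH = −log[H+] = −log(1.68 × 10^-3) = 2.77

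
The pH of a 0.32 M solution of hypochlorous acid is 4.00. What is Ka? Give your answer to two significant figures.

Ka = 3.1 × 10^-8

[H+] = 10^(-4.00) = 1.00 × 10^-4 M
At equilibrium [HA] = 0.32 − 1.00 × 10^-4 = 3.20 × 10^-1 M
Ka = [H+][A-]/[HA] = (1.00 × 10^-4)² / 3.20 × 10^-1 = 3.1 × 10^-8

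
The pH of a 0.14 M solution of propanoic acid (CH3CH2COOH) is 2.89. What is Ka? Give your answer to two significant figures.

[H+] = 10^(-2.89) = 1.29 × 10^-3 M
At equilibrium [HA] = 0.14 − 1.29 × 10^-3 = 1.39 × 10^-1 M
Ka = [H+][A-]/[HA] = (1.29 × 10^-3)² / 1.39 × 10^-1 = 1.2 × 10^-5

Ka = 1.2 × 10^-5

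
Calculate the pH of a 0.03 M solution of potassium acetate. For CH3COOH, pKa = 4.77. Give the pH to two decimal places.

pH = 8.62

CH3COO- is the conjugate base of the weak acid CH3COOH.
Ka = 10^(−4.77) = 1.70 × 10^-5
Kb = Kw/Ka = 1.0×10^-14 / 1.70 × 10^-5 = 5.88 × 10^-10
From the ICE table, Kb = x²/(0.03 − x) = 5.88 × 10^-10.
Neglecting x in the denominator: x = √(5.88 × 10^-10 × 0.03) = 4.20 × 10^-6 M
Check: 0.014% ionized — well under 5%, approximation valid.
pOH = −log(4.20 × 10^-6) = 5.38; pH = 14.00 − 5.38 = 8.62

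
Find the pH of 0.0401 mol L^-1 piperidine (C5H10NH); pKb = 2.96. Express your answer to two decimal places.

C5H10NH + H2O ⇌ C5H10NH2+ + OH-
Kb = 10^(−2.96) = 1.10 × 10^-3
From the ICE table, Kb = [OH-]²/(0.0401 − [OH-]) = 1.10 × 10^-3.
Here C₀/Kb ≈ 36.5, so the small-[OH-] approximation fails. Use the quadratic:
[OH-] = [−0.0011 + √(0.0011² + 0.000176)]/2 = 6.11 × 10^-3 M
pOH = 2.21, so pH = 14.00 − pOH = 11.79

pH = 11.79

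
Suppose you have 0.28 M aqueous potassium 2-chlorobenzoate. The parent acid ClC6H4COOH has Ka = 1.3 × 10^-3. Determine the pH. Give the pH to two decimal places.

pH = 8.17

ClC6H4COO- is the conjugate base of the weak acid ClC6H4COOH.
Kb = Kw/Ka = 1.0×10^-14 / 1.3 × 10^-3 = 7.69 × 10^-12
Kb = [OH-]²/(0.28 − [OH-]) = 7.69 × 10^-12
Since Kb ≪ C₀, [OH-] ≈ √(Kb·C₀) = 1.47 × 10^-6 M.
([OH-]/C₀ = 0.00052% < 5%, so the approximation holds.)
pOH = −log(1.47 × 10^-6) = 5.83; pH = 14.00 − 5.83 = 8.17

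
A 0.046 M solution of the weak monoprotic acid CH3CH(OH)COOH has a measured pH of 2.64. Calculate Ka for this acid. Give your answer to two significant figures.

Ka = 1.2 × 10^-4

[H+] = 10^(-2.64) = 2.29 × 10^-3 M
At equilibrium [HA] = 0.046 − 2.29 × 10^-3 = 4.37 × 10^-2 M
Ka = [H+][A-]/[HA] = (2.29 × 10^-3)² / 4.37 × 10^-2 = 1.2 × 10^-4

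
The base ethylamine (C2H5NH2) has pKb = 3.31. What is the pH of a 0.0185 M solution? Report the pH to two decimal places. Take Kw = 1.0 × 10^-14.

pH = 11.44

C2H5NH2 + H2O ⇌ C2H5NH3+ + OH-
Kb = 10^(−3.31) = 4.90 × 10^-4
Let x = [OH-] at equilibrium. Kb = x²/(0.0185 − x).
x is not negligible relative to C₀; solve x² + 0.00049·x − 9.06e-06 = 0.
x = (−Kb + √(Kb² + 4·Kb·C₀))/2 = 2.78 × 10^-3 M
pOH = 2.56, so pH = 14.00 − pOH = 11.44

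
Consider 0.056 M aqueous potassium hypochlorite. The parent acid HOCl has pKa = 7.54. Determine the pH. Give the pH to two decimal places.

OCl- is the conjugate base of the weak acid HOCl.
Ka = 10^(−7.54) = 2.88 × 10^-8
Kb = Kw/Ka = 1.0×10^-14 / 2.88 × 10^-8 = 3.47 × 10^-7
From the ICE table, Kb = [OH-]²/(0.056 − [OH-]) = 3.47 × 10^-7.
Since Kb ≪ C₀, [OH-] ≈ √(Kb·C₀) = 1.39 × 10^-4 M.
Check: 0.25% ionized — well under 5%, approximation valid.
pOH = −log(1.39 × 10^-4) = 3.86; pH = 14.00 − 3.86 = 10.14

pH = 10.14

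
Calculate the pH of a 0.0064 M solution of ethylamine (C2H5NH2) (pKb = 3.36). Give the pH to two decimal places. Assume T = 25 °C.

C2H5NH2 + H2O ⇌ C2H5NH3+ + OH-
Kb = 10^(−3.36) = 4.37 × 10^-4
Let x = [OH-] at equilibrium. Kb = x²/(0.0064 − x).
x is not negligible relative to C₀; solve x² + 0.000437·x − 2.8e-06 = 0.
x = (−Kb + √(Kb² + 4·Kb·C₀))/2 = 1.47 × 10^-3 M
pOH = −log(1.47 × 10^-3) = 2.83; pH = 14.00 − 2.83 = 11.17

pH = 11.17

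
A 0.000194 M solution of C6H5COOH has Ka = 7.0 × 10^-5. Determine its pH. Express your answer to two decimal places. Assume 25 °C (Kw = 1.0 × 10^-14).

pH = 4.06

C6H5COOH ⇌ C6H5COO- + H+
Ka = x²/(0.000194 − x) = 7.0 × 10^-5
Here C₀/Ka ≈ 2.77, so the small-x approximation fails. Use the quadratic:
x = [−7e-05 + √(7e-05² + 5.43e-08)]/2 = 8.67 × 10^-5 M
pH = −log[H+] = −log(8.67 × 10^-5) = 4.06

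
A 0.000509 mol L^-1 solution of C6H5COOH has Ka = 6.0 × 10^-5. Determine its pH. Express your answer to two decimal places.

C6H5COOH ⇌ C6H5COO- + H+
Ka = [H+]²/(0.000509 − [H+]) = 6.0 × 10^-5
The 5% rule fails; solving [H+]² + Ka·[H+] − Ka·C₀ = 0 exactly:
[H+] = (−Ka + √(Ka² + 4·Ka·C₀))/2 = 1.47 × 10^-4 M
pH = −log(1.47 × 10^-4) = 3.83

pH = 3.83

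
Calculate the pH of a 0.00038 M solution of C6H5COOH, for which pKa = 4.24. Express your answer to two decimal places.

C6H5COOH ⇌ C6H5COO- + H+
Ka = 10^(−4.24) = 5.75 × 10^-5
From the ICE table, Ka = x²/(0.00038 − x) = 5.75 × 10^-5.
x is not negligible relative to C₀; solve x² + 5.75e-05·x − 2.19e-08 = 0.
x = [−5.75e-05 + √(5.75e-05² + 8.74e-08)]/2 = 1.22 × 10^-4 M
pH = −log[H+] = −log(1.22 × 10^-4) = 3.91

pH = 3.91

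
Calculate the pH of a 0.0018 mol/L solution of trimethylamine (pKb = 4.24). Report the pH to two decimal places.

pH = 10.47

(CH3)3N + H2O ⇌ (CH3)3NH+ + OH-
Kb = 10^(−4.24) = 5.75 × 10^-5
From the ICE table, Kb = [OH-]²/(0.0018 − [OH-]) = 5.75 × 10^-5.
Here C₀/Kb ≈ 31.3, so the small-[OH-] approximation fails. Use the quadratic:
[OH-] = [−5.75e-05 + √(5.75e-05² + 4.14e-07)]/2 = 2.94 × 10^-4 M
pOH = 3.53, so pH = 14.00 − pOH = 10.47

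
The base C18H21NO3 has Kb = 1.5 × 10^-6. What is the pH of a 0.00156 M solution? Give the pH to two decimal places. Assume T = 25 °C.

C18H21NO3 + H2O ⇌ C18H22NO3+ + OH-
Kb = [OH-]²/(0.00156 − [OH-]) = 1.5 × 10^-6
Neglecting [OH-] in the denominator: [OH-] = √(1.5 × 10^-6 × 0.00156) = 4.84 × 10^-5 M
([OH-]/C₀ = 3.1% < 5%, so the approximation holds.)
pOH = −log(4.84 × 10^-5) = 4.32; pH = 14.00 − 4.32 = 9.68

pH = 9.68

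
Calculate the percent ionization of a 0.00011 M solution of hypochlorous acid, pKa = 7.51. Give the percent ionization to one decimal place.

HOCl ⇌ OCl- + H+; let x = [H+] at equilibrium.
Ka = 10^(−7.51) = 3.09 × 10^-8
x ≈ √(Ka·C₀) = √(3.09 × 10^-8 × 0.00011) = 1.84 × 10^-6 M
Fraction ionized = 1.84 × 10^-6 / 0.00011 = 0.0167 → 1.7%

1.7%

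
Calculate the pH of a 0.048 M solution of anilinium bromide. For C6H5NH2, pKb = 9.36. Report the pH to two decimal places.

pH = 2.98

C6H5NH3+ is the conjugate acid of the weak base C6H5NH2.
Kb = 10^(−9.36) = 4.37 × 10^-10
Ka = Kw/Kb = 1.0×10^-14 / 4.37 × 10^-10 = 2.29 × 10^-5
Ka = [H+]²/(0.048 − [H+]) = 2.29 × 10^-5
Neglecting [H+] in the denominator: [H+] = √(2.29 × 10^-5 × 0.048) = 1.05 × 10^-3 M
pH = −log(1.05 × 10^-3) = 2.98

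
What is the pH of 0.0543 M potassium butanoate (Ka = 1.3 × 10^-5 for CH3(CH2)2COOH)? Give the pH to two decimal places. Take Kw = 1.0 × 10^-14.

pH = 8.81

CH3(CH2)2COO- is the conjugate base of the weak acid CH3(CH2)2COOH.
Kb = Kw/Ka = 1.0×10^-14 / 1.3 × 10^-5 = 7.69 × 10^-10
From the ICE table, Kb = [OH-]²/(0.0543 − [OH-]) = 7.69 × 10^-10.
Assume [OH-] ≪ 0.0543: [OH-] ≈ √(7.69 × 10^-10 × 0.0543) = 6.46 × 10^-6 M
([OH-]/C₀ = 0.012% < 5%, so the approximation holds.)
pOH = 5.19, so pH = 14.00 − pOH = 8.81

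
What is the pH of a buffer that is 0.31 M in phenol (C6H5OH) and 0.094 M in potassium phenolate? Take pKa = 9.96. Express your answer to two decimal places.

pH = 9.44

Henderson–Hasselbalch: pH = pKa + log([C6H5O-]/[C6H5OH]) = 9.96 + log(0.094/0.31)
pH = 9.96 + (-0.518) = 9.44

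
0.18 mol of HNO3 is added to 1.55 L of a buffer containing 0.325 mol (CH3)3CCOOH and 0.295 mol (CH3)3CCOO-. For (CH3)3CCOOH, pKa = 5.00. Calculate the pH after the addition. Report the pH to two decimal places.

Added H+ converts (CH3)3CCOO- to (CH3)3CCOOH: (CH3)3CCOOH → 0.505 mol, (CH3)3CCOO- → 0.115 mol.
pH = pKa + log([A⁻]/[HA]) = 5.00 + log(0.115/0.505) = 5.00 -0.643

pH = 4.36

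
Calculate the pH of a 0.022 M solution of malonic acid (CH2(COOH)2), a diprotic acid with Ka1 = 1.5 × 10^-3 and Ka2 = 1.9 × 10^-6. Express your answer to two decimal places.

pH = 2.30

Ka1 ≫ Ka2, so treat the first dissociation as the only significant source of H+.
Ka1 = x²/(0.022 − x) = 1.5 × 10^-3
Solving the quadratic: x = (−Ka1 + √(Ka1² + 4·Ka1·C₀))/2 = 5.04 × 10^-3 M
pH = −log(5.04 × 10^-3) = 2.30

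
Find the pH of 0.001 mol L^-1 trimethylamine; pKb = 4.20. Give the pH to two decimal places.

pH = 10.35

(CH3)3N + H2O ⇌ (CH3)3NH+ + OH-
Kb = 10^(−4.20) = 6.31 × 10^-5
Let x = [OH-] at equilibrium. Kb = x²/(0.001 − x).
The 5% rule fails; solving x² + Kb·x − Kb·C₀ = 0 exactly:
x = (−Kb + √(Kb² + 4·Kb·C₀))/2 = 2.22 × 10^-4 M
pOH = −log(2.22 × 10^-4) = 3.65; pH = 14.00 − 3.65 = 10.35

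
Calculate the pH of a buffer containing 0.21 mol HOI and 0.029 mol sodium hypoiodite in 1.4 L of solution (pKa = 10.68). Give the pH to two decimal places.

pH = 9.82

Henderson–Hasselbalch: pH = pKa + log([OI-]/[HOI]) = 10.68 + log(0.029/0.21)
pH = 10.68 + (-0.860) = 9.82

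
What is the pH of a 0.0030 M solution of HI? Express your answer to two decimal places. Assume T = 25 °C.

pH = 2.52

HI is a strong acid and dissociates completely, so [H+] = 0.0030 M.
pH = -log(0.003) = 2.52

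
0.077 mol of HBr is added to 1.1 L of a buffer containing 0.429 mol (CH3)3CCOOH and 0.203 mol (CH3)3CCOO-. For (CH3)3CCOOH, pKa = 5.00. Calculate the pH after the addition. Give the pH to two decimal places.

Added H+ converts (CH3)3CCOO- to (CH3)3CCOOH: (CH3)3CCOOH → 0.506 mol, (CH3)3CCOO- → 0.126 mol.
pH = pKa + log([A⁻]/[HA]) = 5.00 + log(0.126/0.506) = 5.00 -0.604

pH = 4.40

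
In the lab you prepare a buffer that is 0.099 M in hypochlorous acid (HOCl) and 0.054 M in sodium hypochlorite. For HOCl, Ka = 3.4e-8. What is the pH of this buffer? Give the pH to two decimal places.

pKa = −log(3.4 × 10^-8) = 7.469
pH = pKa + log([A⁻]/[HA]) = 7.469 + log(0.054/0.099)
pH = 7.469 + (-0.263) = 7.21

pH = 7.21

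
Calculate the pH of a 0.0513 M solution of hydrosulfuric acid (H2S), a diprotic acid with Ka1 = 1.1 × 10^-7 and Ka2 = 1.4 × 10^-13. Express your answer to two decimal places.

Since Ka1 ≫ Ka2, the first ionization dominates [H+].
Ka1 = x²/(0.0513 − x) = 1.1 × 10^-7
x ≈ √(1.1 × 10^-7 × 0.0513) = 7.51 × 10^-5 M
pH = −log(7.51 × 10^-5) = 4.12

pH = 4.12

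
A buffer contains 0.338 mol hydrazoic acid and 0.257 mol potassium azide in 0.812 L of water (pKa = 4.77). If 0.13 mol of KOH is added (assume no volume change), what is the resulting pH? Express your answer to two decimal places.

After neutralization: n(HN3) = 0.208 mol, n(N3-) = 0.387 mol.
Henderson–Hasselbalch with mole ratio 0.387/0.208: pH = 4.77 + (+0.270)

pH = 5.04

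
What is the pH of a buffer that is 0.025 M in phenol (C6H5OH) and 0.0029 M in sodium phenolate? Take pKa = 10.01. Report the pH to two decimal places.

pH = 9.07

pH = pKa + log([A⁻]/[HA]) = 10.01 + log(0.0029/0.025)
pH = 10.01 + (-0.936) = 9.07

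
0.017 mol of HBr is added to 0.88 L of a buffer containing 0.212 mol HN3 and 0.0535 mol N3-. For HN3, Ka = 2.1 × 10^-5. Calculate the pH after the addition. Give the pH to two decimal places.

pH = 3.88

Added H+ converts N3- to HN3: HN3 → 0.229 mol, N3- → 0.0365 mol.
pKa = −log(2.1 × 10^-5) = 4.678
pH = pKa + log(n_N3-/n_HN3) = 4.678 + log(0.0365/0.229) = 4.678 + (-0.798)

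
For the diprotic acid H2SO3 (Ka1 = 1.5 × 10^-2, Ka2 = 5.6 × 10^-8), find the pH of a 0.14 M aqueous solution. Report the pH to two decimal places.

Ka1 ≫ Ka2, so treat the first dissociation as the only significant source of H+.
Ka1 = x²/(0.14 − x) = 1.5 × 10^-2
Solving the quadratic: x = (−Ka1 + √(Ka1² + 4·Ka1·C₀))/2 = 3.89 × 10^-2 M
pH = −log(3.89 × 10^-2) = 1.41

pH = 1.41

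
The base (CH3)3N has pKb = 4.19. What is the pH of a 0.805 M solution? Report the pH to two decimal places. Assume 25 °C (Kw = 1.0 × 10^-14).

(CH3)3N + H2O ⇌ (CH3)3NH+ + OH-
Kb = 10^(−4.19) = 6.46 × 10^-5
From the ICE table, Kb = [OH-]²/(0.805 − [OH-]) = 6.46 × 10^-5.
Neglecting [OH-] in the denominator: [OH-] = √(6.46 × 10^-5 × 0.805) = 7.21 × 10^-3 M
Check: 0.9% ionized — well under 5%, approximation valid.
pOH = 2.14, so pH = 14.00 − pOH = 11.86

pH = 11.86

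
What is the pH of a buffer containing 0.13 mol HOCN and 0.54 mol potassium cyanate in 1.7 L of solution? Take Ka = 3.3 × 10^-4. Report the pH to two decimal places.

pKa = −log(3.3 × 10^-4) = 3.481
Henderson–Hasselbalch: pH = pKa + log([OCN-]/[HOCN]) = 3.481 + log(0.54/0.13)
pH = 3.481 + (+0.618) = 4.10

pH = 4.10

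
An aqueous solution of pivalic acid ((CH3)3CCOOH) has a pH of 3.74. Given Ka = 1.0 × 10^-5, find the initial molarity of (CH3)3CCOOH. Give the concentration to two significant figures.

[H+] = 10^(-3.74) = 1.82 × 10^-4 M = x
Ka = x²/(C₀ − x) ⇒ C₀ = x + x²/Ka
C₀ = 1.82 × 10^-4 + (1.82 × 10^-4)²/(1.0 × 10^-5) = 3.49 × 10^-3 M

C₀ = 3.5 × 10^-3 M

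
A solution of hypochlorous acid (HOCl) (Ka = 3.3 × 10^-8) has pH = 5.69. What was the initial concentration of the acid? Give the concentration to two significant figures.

[H+] = 10^(-5.69) = 2.04 × 10^-6 M = x
Ka = x²/(C₀ − x) ⇒ C₀ = x + x²/Ka
C₀ = 2.04 × 10^-6 + (2.04 × 10^-6)²/(3.3 × 10^-8) = 1.28 × 10^-4 M

C₀ = 1.3 × 10^-4 M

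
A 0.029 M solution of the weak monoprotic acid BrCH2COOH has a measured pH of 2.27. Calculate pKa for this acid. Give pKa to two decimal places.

pKa = 2.91

[H+] = 10^(-2.27) = 5.37 × 10^-3 M
At equilibrium [HA] = 0.029 − 5.37 × 10^-3 = 2.36 × 10^-2 M
Ka = [H+][A-]/[HA] = (5.37 × 10^-3)² / 2.36 × 10^-2 = 1.22 × 10^-3
pKa = -log(1.22 × 10^-3) = 2.91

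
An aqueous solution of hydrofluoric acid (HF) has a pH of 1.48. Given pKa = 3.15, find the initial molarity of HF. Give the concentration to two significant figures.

[H+] = 10^(-1.48) = 3.31 × 10^-2 M = x
Ka = 10^(−3.15) = 7.08 × 10^-4
Ka = x²/(C₀ − x) ⇒ C₀ = x + x²/Ka
C₀ = 3.31 × 10^-2 + (3.31 × 10^-2)²/(7.08 × 10^-4) = 1.58 M

C₀ = 1.6 M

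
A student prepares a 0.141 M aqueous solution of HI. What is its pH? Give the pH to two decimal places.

HI is a strong acid and dissociates completely, so [H+] = 0.141 M.
pH = -log(0.141) = 0.85

pH = 0.85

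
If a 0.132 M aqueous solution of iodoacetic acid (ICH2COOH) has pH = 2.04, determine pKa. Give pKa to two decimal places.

pKa = 3.17

[H+] = 10^(-2.04) = 9.12 × 10^-3 M
At equilibrium [HA] = 0.132 − 9.12 × 10^-3 = 1.23 × 10^-1 M
Ka = [H+][A-]/[HA] = (9.12 × 10^-3)² / 1.23 × 10^-1 = 6.76 × 10^-4
pKa = -log(6.76 × 10^-4) = 3.17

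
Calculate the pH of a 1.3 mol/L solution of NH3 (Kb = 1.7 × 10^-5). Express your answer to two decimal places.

pH = 11.67

NH3 + H2O ⇌ NH4+ + OH-
Kb = [OH-]²/(1.3 − [OH-]) = 1.7 × 10^-5
Neglecting [OH-] in the denominator: [OH-] = √(1.7 × 10^-5 × 1.3) = 4.70 × 10^-3 M
Check: 0.36% ionized — well under 5%, approximation valid.
pOH = −log(4.70 × 10^-3) = 2.33; pH = 14.00 − 2.33 = 11.67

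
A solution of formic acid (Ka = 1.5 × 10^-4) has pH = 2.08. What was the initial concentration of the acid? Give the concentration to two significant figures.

[H+] = 10^(-2.08) = 8.32 × 10^-3 M = x
Ka = x²/(C₀ − x) ⇒ C₀ = x + x²/Ka
C₀ = 8.32 × 10^-3 + (8.32 × 10^-3)²/(1.5 × 10^-4) = 4.70 × 10^-1 M

C₀ = 4.7 × 10^-1 M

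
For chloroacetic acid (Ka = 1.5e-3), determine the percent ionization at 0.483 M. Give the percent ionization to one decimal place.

5.4%

ClCH2COOH ⇌ ClCH2COO- + H+; let x = [H+] at equilibrium.
Ka = x²/(C₀ − x); solving the quadratic gives x = 2.62 × 10^-2 M.
% ionization = x/C₀ × 100% = 2.62 × 10^-2/0.483 × 100% = 5.4%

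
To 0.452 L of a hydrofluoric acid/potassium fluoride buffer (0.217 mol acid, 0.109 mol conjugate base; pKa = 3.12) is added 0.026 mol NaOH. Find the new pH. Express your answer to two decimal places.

pH = 2.97

After neutralization: n(HF) = 0.191 mol, n(F-) = 0.135 mol.
pH = pKa + log(n_F-/n_HF) = 3.12 + log(0.135/0.191) = 3.12 + (-0.151)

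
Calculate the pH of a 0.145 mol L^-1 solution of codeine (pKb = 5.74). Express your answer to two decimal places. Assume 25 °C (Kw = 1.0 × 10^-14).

pH = 10.71

C18H21NO3 + H2O ⇌ C18H22NO3+ + OH-
Kb = 10^(−5.74) = 1.82 × 10^-6
From the ICE table, Kb = [OH-]²/(0.145 − [OH-]) = 1.82 × 10^-6.
Assume [OH-] ≪ 0.145: [OH-] ≈ √(1.82 × 10^-6 × 0.145) = 5.14 × 10^-4 M
([OH-]/C₀ = 0.35% < 5%, so the approximation holds.)
pOH = −log(5.14 × 10^-4) = 3.29; pH = 14.00 − 3.29 = 10.71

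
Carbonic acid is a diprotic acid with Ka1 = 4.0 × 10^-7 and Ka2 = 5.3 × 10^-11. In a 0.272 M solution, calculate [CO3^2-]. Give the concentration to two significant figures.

5.3 × 10^-11 M

First ionization gives [H+] ≈ [HCO3-] = 3.30 × 10^-4 M.
Second step: Ka2 = [H+][CO3^2-]/[HCO3-] ≈ [CO3^2-] (since [H+] ≈ [HCO3-]).
So [CO3^2-] ≈ Ka2.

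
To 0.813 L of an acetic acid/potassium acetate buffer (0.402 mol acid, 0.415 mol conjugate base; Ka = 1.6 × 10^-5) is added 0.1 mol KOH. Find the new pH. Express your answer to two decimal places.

After neutralization: n(CH3COOH) = 0.302 mol, n(CH3COO-) = 0.515 mol.
pKa = −log(1.6 × 10^-5) = 4.796
pH = pKa + log(n_CH3COO-/n_CH3COOH) = 4.796 + log(0.515/0.302) = 4.796 + (+0.232)

pH = 5.03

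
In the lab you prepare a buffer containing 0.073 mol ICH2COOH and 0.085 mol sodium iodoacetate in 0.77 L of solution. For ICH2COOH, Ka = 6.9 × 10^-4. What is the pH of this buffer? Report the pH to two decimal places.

pKa = −log(6.9 × 10^-4) = 3.161
Using pH = pKa + log([base]/[acid]) with [base]/[acid] = 0.085/0.073:
pH = 3.161 + (+0.066) = 3.23

pH = 3.23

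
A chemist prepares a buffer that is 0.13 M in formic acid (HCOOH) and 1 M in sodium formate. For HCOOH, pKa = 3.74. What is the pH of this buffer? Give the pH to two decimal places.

pH = 4.63

Henderson–Hasselbalch: pH = pKa + log([HCOO-]/[HCOOH]) = 3.74 + log(1/0.13)
pH = 3.74 + (+0.886) = 4.63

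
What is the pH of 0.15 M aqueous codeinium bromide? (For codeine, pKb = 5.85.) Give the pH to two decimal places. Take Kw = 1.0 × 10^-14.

pH = 4.49

C18H22NO3+ is the conjugate acid of the weak base C18H21NO3.
Kb = 10^(−5.85) = 1.41 × 10^-6
Ka = Kw/Kb = 1.0×10^-14 / 1.41 × 10^-6 = 7.09 × 10^-9
From the ICE table, Ka = [H+]²/(0.15 − [H+]) = 7.09 × 10^-9.
Since Ka ≪ C₀, [H+] ≈ √(Ka·C₀) = 3.26 × 10^-5 M.
([H+]/C₀ = 0.022% < 5%, so the approximation holds.)
pH = −log[H+] = −log(3.26 × 10^-5) = 4.49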